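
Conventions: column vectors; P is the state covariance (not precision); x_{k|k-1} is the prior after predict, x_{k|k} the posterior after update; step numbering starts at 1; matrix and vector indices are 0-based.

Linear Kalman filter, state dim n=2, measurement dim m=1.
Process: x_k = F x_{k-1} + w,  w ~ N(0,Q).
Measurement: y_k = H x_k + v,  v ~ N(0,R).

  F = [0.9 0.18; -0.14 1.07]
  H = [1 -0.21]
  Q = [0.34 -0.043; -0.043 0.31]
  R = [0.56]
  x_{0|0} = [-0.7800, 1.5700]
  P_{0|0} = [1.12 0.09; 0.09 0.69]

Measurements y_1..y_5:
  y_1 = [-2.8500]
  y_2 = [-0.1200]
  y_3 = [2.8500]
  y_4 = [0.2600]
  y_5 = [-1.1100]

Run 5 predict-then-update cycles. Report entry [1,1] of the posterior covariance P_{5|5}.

P_post[1,1] = 2.7971

step 1: x^-=[-0.4194, 1.7891]  P^-=[1.2987 0.0332; 0.0332 1.0950]  S=[1.8931]  K=[0.6824; -0.1039]  nu=[-2.0549]  x^+=[-1.8216, 2.0027]  P^+=[0.4173 0.1674; 0.1674 1.0745]
step 2: x^-=[-1.2789, 2.3979]  P^-=[0.7671 0.2684; 0.2684 1.4982]  S=[1.2804]  K=[0.5551; -0.0361]  nu=[1.6625]  x^+=[-0.3562, 2.3379]  P^+=[0.3726 0.2941; 0.2941 1.4966]
step 3: x^-=[0.1003, 2.5514]  P^-=[0.7856 0.4741; 0.4741 1.9426]  S=[1.2321]  K=[0.5568; 0.0537]  nu=[3.2855]  x^+=[1.9295, 2.7277]  P^+=[0.4036 0.4373; 0.4373 1.9391]
step 4: x^-=[2.2276, 2.6485]  P^-=[0.8714 0.6897; 0.6897 2.4069]  S=[1.2479]  K=[0.5822; 0.1476]  nu=[-1.4114]  x^+=[1.4058, 2.4401]  P^+=[0.4484 0.5824; 0.5824 2.3798]
step 5: x^-=[1.7044, 2.4141]  P^-=[0.9690 0.9050; 0.9050 2.8689]  S=[1.2754]  K=[0.6107; 0.2372]  nu=[-2.3075]  x^+=[0.2952, 1.8667]  P^+=[0.4933 0.7202; 0.7202 2.7971]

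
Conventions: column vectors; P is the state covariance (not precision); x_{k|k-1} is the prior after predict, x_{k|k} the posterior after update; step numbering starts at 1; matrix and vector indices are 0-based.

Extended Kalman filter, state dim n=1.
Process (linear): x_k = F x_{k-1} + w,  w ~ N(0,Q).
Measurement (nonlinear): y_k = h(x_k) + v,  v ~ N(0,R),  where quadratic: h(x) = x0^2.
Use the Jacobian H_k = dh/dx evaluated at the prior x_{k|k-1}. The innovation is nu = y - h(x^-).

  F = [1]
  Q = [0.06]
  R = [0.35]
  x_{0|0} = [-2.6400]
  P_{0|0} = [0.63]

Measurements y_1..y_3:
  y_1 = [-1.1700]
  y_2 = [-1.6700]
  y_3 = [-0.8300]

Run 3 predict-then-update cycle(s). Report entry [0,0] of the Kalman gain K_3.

step 1: x^-=[-2.6400]  P^-=[0.6900]  H_jac=[-5.2800]  S=[19.5861]  K=[-0.1860]  nu=[-8.1396]  x^+=[-1.1260]  P^+=[0.0123]
step 2: x^-=[-1.1260]  P^-=[0.0723]  H_jac=[-2.2519]  S=[0.7168]  K=[-0.2272]  nu=[-2.9378]  x^+=[-0.4584]  P^+=[0.0353]
step 3: x^-=[-0.4584]  P^-=[0.0953]  H_jac=[-0.9168]  S=[0.4301]  K=[-0.2032]  nu=[-1.0401]  x^+=[-0.2471]  P^+=[0.0776]

K[0,0] = -0.2032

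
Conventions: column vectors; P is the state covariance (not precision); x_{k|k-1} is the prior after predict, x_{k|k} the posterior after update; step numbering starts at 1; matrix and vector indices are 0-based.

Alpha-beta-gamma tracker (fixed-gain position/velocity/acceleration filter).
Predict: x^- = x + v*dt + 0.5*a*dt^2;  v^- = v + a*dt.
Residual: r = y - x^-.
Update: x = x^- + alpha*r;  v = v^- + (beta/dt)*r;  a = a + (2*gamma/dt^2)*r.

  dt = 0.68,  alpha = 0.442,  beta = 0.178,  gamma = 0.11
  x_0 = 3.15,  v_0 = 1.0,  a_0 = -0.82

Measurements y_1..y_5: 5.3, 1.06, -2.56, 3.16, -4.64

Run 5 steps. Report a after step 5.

a_post = -2.2766

step 1: x_pred=3.6404  r=1.6596  x^+=4.3740  v^+=0.8768  a^+=-0.0304
step 2: x_pred=4.9632  r=-3.9032  x^+=3.2380  v^+=-0.1656  a^+=-1.8874
step 3: x_pred=2.6890  r=-5.2490  x^+=0.3689  v^+=-2.8230  a^+=-4.3848
step 4: x_pred=-2.5645  r=5.7245  x^+=-0.0343  v^+=-4.3062  a^+=-1.6612
step 5: x_pred=-3.3466  r=-1.2934  x^+=-3.9183  v^+=-5.7744  a^+=-2.2766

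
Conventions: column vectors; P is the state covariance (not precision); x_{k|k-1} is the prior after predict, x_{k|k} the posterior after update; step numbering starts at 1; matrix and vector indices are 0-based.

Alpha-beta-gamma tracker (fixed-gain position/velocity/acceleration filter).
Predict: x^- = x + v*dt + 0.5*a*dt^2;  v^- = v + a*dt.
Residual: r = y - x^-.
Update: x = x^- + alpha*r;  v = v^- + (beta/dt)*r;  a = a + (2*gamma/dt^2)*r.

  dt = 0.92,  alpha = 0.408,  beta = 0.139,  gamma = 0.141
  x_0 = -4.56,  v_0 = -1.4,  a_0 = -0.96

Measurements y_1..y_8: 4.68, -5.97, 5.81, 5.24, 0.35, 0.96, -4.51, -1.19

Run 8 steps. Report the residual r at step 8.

resid = 0.8093

step 1: x_pred=-6.2543  r=10.9343  x^+=-1.7931  v^+=-0.6312  a^+=2.6830
step 2: x_pred=-1.2383  r=-4.7317  x^+=-3.1688  v^+=1.1223  a^+=1.1065
step 3: x_pred=-1.6680  r=7.4780  x^+=1.3830  v^+=3.2702  a^+=3.5980
step 4: x_pred=5.9143  r=-0.6743  x^+=5.6392  v^+=6.4785  a^+=3.3734
step 5: x_pred=13.0270  r=-12.6770  x^+=7.8548  v^+=7.6667  a^+=-0.8503
step 6: x_pred=14.5483  r=-13.5883  x^+=9.0043  v^+=4.8314  a^+=-5.3776
step 7: x_pred=11.1734  r=-15.6834  x^+=4.7746  v^+=-2.4855  a^+=-10.6029
step 8: x_pred=-1.9993  r=0.8093  x^+=-1.6691  v^+=-12.1179  a^+=-10.3333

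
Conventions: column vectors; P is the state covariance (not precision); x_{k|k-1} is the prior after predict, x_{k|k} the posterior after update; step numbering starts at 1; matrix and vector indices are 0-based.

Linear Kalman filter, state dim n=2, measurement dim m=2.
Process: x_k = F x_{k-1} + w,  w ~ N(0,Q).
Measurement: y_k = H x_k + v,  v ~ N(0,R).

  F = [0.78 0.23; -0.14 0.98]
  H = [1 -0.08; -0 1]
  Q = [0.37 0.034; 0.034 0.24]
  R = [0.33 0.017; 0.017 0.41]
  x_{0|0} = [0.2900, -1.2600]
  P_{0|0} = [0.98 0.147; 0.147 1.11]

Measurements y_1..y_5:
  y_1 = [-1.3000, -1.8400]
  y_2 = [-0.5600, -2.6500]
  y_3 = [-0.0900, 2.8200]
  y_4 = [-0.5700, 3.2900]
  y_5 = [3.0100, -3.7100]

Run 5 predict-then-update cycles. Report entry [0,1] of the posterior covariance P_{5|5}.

step 1: x^-=[-0.0636, -1.2754]  P^-=[1.0777 0.2848; 0.2848 1.2849]  S=[1.3703 0.1990; 0.1990 1.6949]  K=[0.7583 0.0790; 0.0231 0.7554]  nu=[-1.3384, -0.5646]  x^+=[-1.1232, -1.7328]  P^+=[0.2552 0.0453; 0.0453 0.3101]
step 2: x^-=[-1.2746, -1.5409]  P^-=[0.5579 0.1092; 0.1092 0.5304]  S=[0.8739 0.0837; 0.0837 0.9404]  K=[0.6227 0.0606; 0.0225 0.5620]  nu=[0.5914, -1.1091]  x^+=[-0.9737, -2.1509]  P^+=[0.2093 0.0355; 0.0355 0.2308]
step 3: x^-=[-1.2542, -1.9716]  P^-=[0.5223 0.0891; 0.0891 0.4560]  S=[0.8410 0.0696; 0.0696 0.8660]  K=[0.6081 0.0540; 0.0191 0.5250]  nu=[1.0065, 4.7916]  x^+=[-0.3834, 0.5634]  P^+=[0.2042 0.0325; 0.0325 0.2156]
step 4: x^-=[-0.1694, 0.6059]  P^-=[0.5173 0.0841; 0.0841 0.4421]  S=[0.8367 0.0657; 0.0657 0.8521]  K=[0.6062 0.0519; 0.0176 0.5175]  nu=[-0.3521, 2.6841]  x^+=[-0.2435, 1.9887]  P^+=[0.2034 0.0316; 0.0316 0.2125]
step 5: x^-=[0.2675, 1.9830]  P^-=[0.5164 0.0828; 0.0828 0.4394]  S=[0.8359 0.0647; 0.0647 0.8494]  K=[0.6058 0.0514; 0.0171 0.5160]  nu=[2.9011, -5.6930]  x^+=[1.7325, -0.9049]  P^+=[0.2033 0.0314; 0.0314 0.2118]

P_post[0,1] = 0.0314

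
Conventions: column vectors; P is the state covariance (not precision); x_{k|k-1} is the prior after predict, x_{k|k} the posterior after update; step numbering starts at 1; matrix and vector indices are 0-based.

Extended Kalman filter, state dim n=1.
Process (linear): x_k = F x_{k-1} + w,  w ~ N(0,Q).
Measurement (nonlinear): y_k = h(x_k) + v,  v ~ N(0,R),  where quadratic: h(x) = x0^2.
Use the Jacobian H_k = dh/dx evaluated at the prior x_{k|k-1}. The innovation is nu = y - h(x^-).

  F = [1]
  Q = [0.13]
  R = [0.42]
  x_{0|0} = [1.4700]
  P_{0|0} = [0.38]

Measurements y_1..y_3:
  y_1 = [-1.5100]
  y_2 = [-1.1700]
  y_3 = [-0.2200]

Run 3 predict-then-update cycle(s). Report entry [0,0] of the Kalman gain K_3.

step 1: x^-=[1.4700]  P^-=[0.5100]  H_jac=[2.9400]  S=[4.8282]  K=[0.3105]  nu=[-3.6709]  x^+=[0.3300]  P^+=[0.0444]
step 2: x^-=[0.3300]  P^-=[0.1744]  H_jac=[0.6600]  S=[0.4960]  K=[0.2320]  nu=[-1.2789]  x^+=[0.0332]  P^+=[0.1477]
step 3: x^-=[0.0332]  P^-=[0.2777]  H_jac=[0.0665]  S=[0.4212]  K=[0.0438]  nu=[-0.2211]  x^+=[0.0236]  P^+=[0.2769]

K[0,0] = 0.0438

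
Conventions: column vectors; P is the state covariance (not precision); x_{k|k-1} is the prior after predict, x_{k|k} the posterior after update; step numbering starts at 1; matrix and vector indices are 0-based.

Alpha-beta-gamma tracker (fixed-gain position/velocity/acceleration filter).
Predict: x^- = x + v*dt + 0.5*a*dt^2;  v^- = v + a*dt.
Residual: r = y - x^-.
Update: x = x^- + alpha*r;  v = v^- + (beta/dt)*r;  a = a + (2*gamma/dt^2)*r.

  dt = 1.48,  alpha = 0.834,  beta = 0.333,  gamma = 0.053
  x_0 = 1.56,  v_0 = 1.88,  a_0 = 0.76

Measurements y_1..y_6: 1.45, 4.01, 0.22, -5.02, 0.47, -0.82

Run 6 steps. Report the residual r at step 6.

resid = -0.5805

step 1: x_pred=5.1748  r=-3.7248  x^+=2.0683  v^+=2.1667  a^+=0.5797
step 2: x_pred=5.9100  r=-1.9000  x^+=4.3254  v^+=2.5973  a^+=0.4878
step 3: x_pred=8.7036  r=-8.4836  x^+=1.6283  v^+=1.4104  a^+=0.0773
step 4: x_pred=3.8003  r=-8.8203  x^+=-3.5558  v^+=-0.4598  a^+=-0.3496
step 5: x_pred=-4.6192  r=5.0892  x^+=-0.3748  v^+=0.1679  a^+=-0.1033
step 6: x_pred=-0.2395  r=-0.5805  x^+=-0.7236  v^+=-0.1156  a^+=-0.1314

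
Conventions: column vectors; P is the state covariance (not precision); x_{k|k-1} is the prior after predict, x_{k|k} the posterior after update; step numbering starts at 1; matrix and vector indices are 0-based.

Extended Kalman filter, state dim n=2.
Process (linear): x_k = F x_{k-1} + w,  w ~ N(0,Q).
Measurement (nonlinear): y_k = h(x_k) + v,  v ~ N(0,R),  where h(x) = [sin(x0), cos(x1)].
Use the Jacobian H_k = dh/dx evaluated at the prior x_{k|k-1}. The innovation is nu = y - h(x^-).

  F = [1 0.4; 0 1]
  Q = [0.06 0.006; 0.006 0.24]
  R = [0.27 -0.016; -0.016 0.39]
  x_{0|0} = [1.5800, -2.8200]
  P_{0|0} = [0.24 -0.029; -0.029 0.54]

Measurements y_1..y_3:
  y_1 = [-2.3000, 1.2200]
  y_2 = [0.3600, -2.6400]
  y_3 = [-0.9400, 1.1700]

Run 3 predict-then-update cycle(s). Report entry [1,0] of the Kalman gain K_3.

step 1: x^-=[0.4520, -2.8200]  P^-=[0.3632 0.1930; 0.1930 0.7800]  H_jac=[0.8996 0.0000; 0.0000 0.3161]  S=[0.5639 0.0389; 0.0389 0.4679]  K=[0.5737 0.0827; 0.2731 0.5042]  nu=[-2.7368, 2.1687]  x^+=[-0.9387, -2.4740]  P^+=[0.1707 0.0730; 0.0730 0.6083]
step 2: x^-=[-1.9283, -2.4740]  P^-=[0.3864 0.3223; 0.3223 0.8483]  H_jac=[-0.3499 0.0000; 0.0000 0.6191]  S=[0.3173 -0.0858; -0.0858 0.7151]  K=[-0.3625 0.2355; -0.1621 0.7149]  nu=[1.2968, -1.8547]  x^+=[-2.8351, -4.0101]  P^+=[0.2904 0.1577; 0.1577 0.4546]
step 3: x^-=[-4.4392, -4.0101]  P^-=[0.5494 0.3456; 0.3456 0.6946]  H_jac=[-0.2698 0.0000; 0.0000 -0.7634]  S=[0.3100 0.0552; 0.0552 0.7948]  K=[-0.4243 -0.3025; -0.1843 -0.6543]  nu=[-1.9029, 1.8159]  x^+=[-4.1811, -4.8477]  P^+=[0.4067 0.1456; 0.1456 0.3304]

K[1,0] = -0.1843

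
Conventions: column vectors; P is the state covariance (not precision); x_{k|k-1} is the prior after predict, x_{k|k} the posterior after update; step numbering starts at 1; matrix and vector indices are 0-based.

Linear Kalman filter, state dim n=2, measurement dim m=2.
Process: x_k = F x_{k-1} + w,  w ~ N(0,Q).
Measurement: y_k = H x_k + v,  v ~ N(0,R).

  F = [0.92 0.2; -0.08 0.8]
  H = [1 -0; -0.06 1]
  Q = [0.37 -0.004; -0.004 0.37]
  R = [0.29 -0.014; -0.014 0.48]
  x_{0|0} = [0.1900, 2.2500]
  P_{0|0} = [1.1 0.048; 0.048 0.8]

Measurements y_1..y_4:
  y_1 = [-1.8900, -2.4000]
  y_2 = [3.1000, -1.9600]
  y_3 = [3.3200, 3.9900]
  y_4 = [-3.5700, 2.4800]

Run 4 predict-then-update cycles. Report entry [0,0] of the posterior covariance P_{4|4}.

step 1: x^-=[0.6248, 1.7848]  P^-=[1.3507 0.0776; 0.0776 0.8829]  S=[1.6407 -0.0174; -0.0174 1.3584]  K=[0.8233 0.0080; 0.0542 0.6472]  nu=[-2.5148, -4.1473]  x^+=[-1.4790, -1.0356]  P^+=[0.2387 0.0067; 0.0067 0.3103]
step 2: x^-=[-1.5678, -0.7101]  P^-=[0.5869 0.0329; 0.0329 0.5693]  S=[0.8769 -0.0163; -0.0163 1.0474]  K=[0.6694 0.0082; 0.0476 0.5423]  nu=[4.6678, -1.3439]  x^+=[1.5459, -1.2169]  P^+=[0.1940 0.0062; 0.0062 0.2600]
step 3: x^-=[1.1789, -1.0972]  P^-=[0.5469 0.0278; 0.0278 0.5369]  S=[0.8369 -0.0190; -0.0190 1.0155]  K=[0.6537 0.0073; 0.0452 0.5279]  nu=[2.1411, 5.1579]  x^+=[2.6161, 1.7224]  P^+=[0.1895 0.0057; 0.0057 0.2531]
step 4: x^-=[2.7513, 1.1686]  P^-=[0.5426 0.0267; 0.0267 0.5325]  S=[0.8326 -0.0199; -0.0199 1.0112]  K=[0.6519 0.0070; 0.0446 0.5258]  nu=[-6.3213, 1.4765]  x^+=[-1.3589, 1.6631]  P^+=[0.1889 0.0056; 0.0056 0.2521]

P_post[0,0] = 0.1889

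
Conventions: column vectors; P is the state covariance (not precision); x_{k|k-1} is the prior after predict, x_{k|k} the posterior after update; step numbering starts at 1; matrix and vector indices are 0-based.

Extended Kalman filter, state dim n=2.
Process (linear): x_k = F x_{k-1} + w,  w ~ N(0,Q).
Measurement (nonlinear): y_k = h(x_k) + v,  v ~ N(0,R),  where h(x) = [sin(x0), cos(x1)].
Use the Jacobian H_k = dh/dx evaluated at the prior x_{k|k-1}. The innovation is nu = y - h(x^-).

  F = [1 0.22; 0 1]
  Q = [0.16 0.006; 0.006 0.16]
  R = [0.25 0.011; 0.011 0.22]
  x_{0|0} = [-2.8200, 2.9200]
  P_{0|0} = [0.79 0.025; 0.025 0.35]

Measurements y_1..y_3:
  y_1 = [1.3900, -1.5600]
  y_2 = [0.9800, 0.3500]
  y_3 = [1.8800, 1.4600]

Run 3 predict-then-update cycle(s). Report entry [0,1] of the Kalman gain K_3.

K[0,1] = -0.0806

step 1: x^-=[-2.1776, 2.9200]  P^-=[0.9779 0.1080; 0.1080 0.5100]  H_jac=[-0.5702 0.0000; 0.0000 -0.2198]  S=[0.5680 0.0245; 0.0245 0.2446]  K=[-0.9819 0.0014; -0.0890 -0.4493]  nu=[2.2115, -0.5845]  x^+=[-4.3498, 2.9857]  P^+=[0.4304 0.0477; 0.0477 0.4542]
step 2: x^-=[-3.6929, 2.9857]  P^-=[0.6334 0.1536; 0.1536 0.6142]  H_jac=[-0.8518 0.0000; 0.0000 -0.1553]  S=[0.7096 0.0313; 0.0313 0.2348]  K=[-0.7603 -0.0002; -0.1675 -0.3838]  nu=[0.4562, 1.3379]  x^+=[-4.0400, 2.3959]  P^+=[0.2232 0.0541; 0.0541 0.5557]
step 3: x^-=[-3.5129, 2.3959]  P^-=[0.4339 0.1823; 0.1823 0.7157]  H_jac=[-0.9319 0.0000; 0.0000 -0.6785]  S=[0.6267 0.1263; 0.1263 0.5494]  K=[-0.6288 -0.0806; -0.0976 -0.8613]  nu=[1.5172, 2.1946]  x^+=[-4.6439, 0.3576]  P^+=[0.1697 0.0363; 0.0363 0.2809]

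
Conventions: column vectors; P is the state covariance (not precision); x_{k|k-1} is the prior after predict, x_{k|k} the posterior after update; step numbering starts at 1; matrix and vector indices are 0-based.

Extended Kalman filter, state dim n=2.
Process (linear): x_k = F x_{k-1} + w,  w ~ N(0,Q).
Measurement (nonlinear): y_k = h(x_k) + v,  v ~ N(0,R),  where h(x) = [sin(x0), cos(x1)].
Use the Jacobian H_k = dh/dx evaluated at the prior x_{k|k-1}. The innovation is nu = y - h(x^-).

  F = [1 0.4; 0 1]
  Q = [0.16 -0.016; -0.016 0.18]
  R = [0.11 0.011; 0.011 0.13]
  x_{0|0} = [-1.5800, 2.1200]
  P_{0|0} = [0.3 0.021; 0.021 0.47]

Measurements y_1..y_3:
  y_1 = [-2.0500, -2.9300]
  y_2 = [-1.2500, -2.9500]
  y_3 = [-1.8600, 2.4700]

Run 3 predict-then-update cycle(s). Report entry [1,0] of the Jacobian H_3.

step 1: x^-=[-0.7320, 2.1200]  P^-=[0.5520 0.1930; 0.1930 0.6500]  H_jac=[0.7438 0.0000; 0.0000 -0.8529]  S=[0.4154 -0.1114; -0.1114 0.6029]  K=[0.9629 -0.0951; 0.1040 -0.9004]  nu=[-1.3816, -2.4080]  x^+=[-1.8335, 4.1444]  P^+=[0.1410 0.0021; 0.0021 0.1359]
step 2: x^-=[-0.1758, 4.1444]  P^-=[0.3244 0.0404; 0.0404 0.3159]  H_jac=[0.9846 0.0000; 0.0000 0.8430]  S=[0.4245 0.0446; 0.0446 0.3545]  K=[0.7523 0.0016; 0.0151 0.7493]  nu=[-1.0752, -2.4120]  x^+=[-0.9884, 2.3207]  P^+=[0.0841 0.0101; 0.0101 0.1158]
step 3: x^-=[-0.0601, 2.3207]  P^-=[0.2706 0.0404; 0.0404 0.2958]  H_jac=[0.9982 0.0000; 0.0000 -0.7317]  S=[0.3797 -0.0185; -0.0185 0.2884]  K=[0.7088 -0.0570; 0.0698 -0.7460]  nu=[-1.7999, 3.1516]  x^+=[-1.5155, -0.1561]  P^+=[0.0775 -0.0005; -0.0005 0.1315]

H_jac[1,0] = 0.0000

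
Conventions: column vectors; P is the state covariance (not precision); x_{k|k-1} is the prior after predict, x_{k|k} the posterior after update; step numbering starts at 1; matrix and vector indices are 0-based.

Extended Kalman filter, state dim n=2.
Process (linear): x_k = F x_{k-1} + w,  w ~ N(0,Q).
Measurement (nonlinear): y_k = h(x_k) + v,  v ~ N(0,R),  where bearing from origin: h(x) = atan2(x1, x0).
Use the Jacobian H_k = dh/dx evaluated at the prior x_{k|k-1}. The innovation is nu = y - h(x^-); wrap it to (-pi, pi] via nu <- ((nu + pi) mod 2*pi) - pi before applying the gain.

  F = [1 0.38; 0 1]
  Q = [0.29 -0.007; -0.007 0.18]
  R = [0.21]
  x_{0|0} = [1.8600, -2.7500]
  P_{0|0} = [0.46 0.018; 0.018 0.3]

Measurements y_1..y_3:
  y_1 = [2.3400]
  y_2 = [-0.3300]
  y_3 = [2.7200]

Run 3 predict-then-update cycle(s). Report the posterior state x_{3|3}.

step 1: x^-=[0.8150, -2.7500]  P^-=[0.8070 0.1250; 0.1250 0.4800]  H_jac=[0.3343 0.0991]  S=[0.3132]  K=[0.9009; 0.2853]  nu=[-2.6605]  x^+=[-1.5820, -3.5090]  P^+=[0.5528 0.0445; 0.0445 0.4545]
step 2: x^-=[-2.9154, -3.5090]  P^-=[0.9423 0.2102; 0.2102 0.6345]  H_jac=[0.1686 -0.1401]  S=[0.2393]  K=[0.5408; -0.2233]  nu=[1.9341]  x^+=[-1.8694, -3.9409]  P^+=[0.8723 0.2391; 0.2391 0.6226]
step 3: x^-=[-3.3670, -3.9409]  P^-=[1.4339 0.4687; 0.4687 0.8026]  H_jac=[0.1467 -0.1253]  S=[0.2362]  K=[0.6417; -0.1347]  nu=[-1.2854]  x^+=[-4.1918, -3.7677]  P^+=[1.3366 0.4891; 0.4891 0.7983]

x_post = [-4.1918, -3.7677]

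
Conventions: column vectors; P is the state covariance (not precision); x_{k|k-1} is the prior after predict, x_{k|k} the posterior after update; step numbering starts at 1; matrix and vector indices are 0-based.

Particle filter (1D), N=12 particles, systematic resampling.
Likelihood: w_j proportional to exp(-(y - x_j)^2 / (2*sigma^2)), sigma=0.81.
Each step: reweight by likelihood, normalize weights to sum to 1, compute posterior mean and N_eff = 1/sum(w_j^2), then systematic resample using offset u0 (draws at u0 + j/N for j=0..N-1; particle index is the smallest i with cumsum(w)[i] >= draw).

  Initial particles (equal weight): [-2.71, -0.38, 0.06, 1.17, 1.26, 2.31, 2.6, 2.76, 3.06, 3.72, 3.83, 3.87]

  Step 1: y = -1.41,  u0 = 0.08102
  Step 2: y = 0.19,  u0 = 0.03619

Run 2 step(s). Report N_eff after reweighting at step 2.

N_eff = 8.6748

step 1: w=[0.2983, 0.4818, 0.2084, 0.0068, 0.0047, 0.0000, 0.0000, 0.0000, 0.0000, 0.0000, 0.0000, 0.0000]  mean=-0.9650  Neff=2.7427  idx=[0, 0, 0, 1, 1, 1, 1, 1, 1, 2, 2, 4]
step 2: w=[0.0002, 0.0002, 0.0002, 0.1102, 0.1102, 0.1102, 0.1102, 0.1102, 0.1102, 0.1394, 0.1394, 0.0590]  mean=-0.1622  Neff=8.6748  idx=[3, 4, 4, 5, 6, 7, 7, 8, 9, 9, 10, 11]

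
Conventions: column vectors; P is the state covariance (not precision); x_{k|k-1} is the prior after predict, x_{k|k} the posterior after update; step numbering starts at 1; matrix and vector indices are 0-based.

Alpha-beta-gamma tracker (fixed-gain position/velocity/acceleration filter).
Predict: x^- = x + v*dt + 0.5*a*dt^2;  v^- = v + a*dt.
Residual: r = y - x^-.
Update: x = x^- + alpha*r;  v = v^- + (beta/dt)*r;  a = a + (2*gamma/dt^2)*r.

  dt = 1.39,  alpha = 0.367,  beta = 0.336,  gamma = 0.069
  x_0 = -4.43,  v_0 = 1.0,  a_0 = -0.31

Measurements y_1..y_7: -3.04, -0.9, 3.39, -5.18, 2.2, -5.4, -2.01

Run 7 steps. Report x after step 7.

step 1: x_pred=-3.3395  r=0.2995  x^+=-3.2296  v^+=0.6415  a^+=-0.2886
step 2: x_pred=-2.6167  r=1.7167  x^+=-1.9867  v^+=0.6553  a^+=-0.1660
step 3: x_pred=-1.2362  r=4.6262  x^+=0.4616  v^+=1.5428  a^+=0.1644
step 4: x_pred=2.7650  r=-7.9450  x^+=-0.1508  v^+=-0.1491  a^+=-0.4030
step 5: x_pred=-0.7475  r=2.9475  x^+=0.3343  v^+=0.0031  a^+=-0.1925
step 6: x_pred=0.1526  r=-5.5526  x^+=-1.8852  v^+=-1.6067  a^+=-0.5891
step 7: x_pred=-4.6876  r=2.6776  x^+=-3.7049  v^+=-1.7783  a^+=-0.3979

x_post = -3.7049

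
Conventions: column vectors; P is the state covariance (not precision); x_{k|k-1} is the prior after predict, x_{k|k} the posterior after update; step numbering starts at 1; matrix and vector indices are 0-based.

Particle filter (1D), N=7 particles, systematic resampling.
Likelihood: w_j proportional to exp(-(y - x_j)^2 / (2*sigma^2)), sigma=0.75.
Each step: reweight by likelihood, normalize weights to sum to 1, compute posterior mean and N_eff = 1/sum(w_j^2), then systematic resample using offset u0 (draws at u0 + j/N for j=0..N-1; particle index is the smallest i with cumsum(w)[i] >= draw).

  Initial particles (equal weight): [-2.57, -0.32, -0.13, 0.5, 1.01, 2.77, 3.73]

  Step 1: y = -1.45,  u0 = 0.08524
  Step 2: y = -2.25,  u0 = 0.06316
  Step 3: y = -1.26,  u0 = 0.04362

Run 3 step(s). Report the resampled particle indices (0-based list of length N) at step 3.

resampled_idx = [0, 1, 2, 3, 4, 5, 6]

step 1: w=[0.3641, 0.3569, 0.2360, 0.0378, 0.0051, 0.0000, 0.0000]  mean=-1.0567  Neff=3.1531  idx=[0, 0, 1, 1, 1, 2, 2]
step 2: w=[0.4629, 0.4629, 0.0185, 0.0185, 0.0185, 0.0093, 0.0093]  mean=-2.3996  Neff=2.3267  idx=[0, 0, 0, 1, 1, 1, 1]
step 3: w=[0.1429, 0.1429, 0.1429, 0.1429, 0.1429, 0.1429, 0.1429]  mean=-2.5700  Neff=7.0000  idx=[0, 1, 2, 3, 4, 5, 6]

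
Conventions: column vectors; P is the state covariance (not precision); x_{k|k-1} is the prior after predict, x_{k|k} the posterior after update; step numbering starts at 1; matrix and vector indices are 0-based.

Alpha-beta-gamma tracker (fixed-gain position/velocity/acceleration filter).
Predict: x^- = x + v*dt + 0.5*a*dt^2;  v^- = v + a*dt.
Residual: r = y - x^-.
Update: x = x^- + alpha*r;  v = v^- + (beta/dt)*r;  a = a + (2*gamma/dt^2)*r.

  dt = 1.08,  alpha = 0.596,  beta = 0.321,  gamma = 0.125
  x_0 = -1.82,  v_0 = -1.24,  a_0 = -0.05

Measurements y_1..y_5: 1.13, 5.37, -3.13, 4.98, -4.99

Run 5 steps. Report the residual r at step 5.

step 1: x_pred=-3.1884  r=4.3184  x^+=-0.6146  v^+=-0.0105  a^+=0.8756
step 2: x_pred=-0.1153  r=5.4853  x^+=3.1539  v^+=2.5655  a^+=2.0513
step 3: x_pred=7.1210  r=-10.2510  x^+=1.0114  v^+=1.7340  a^+=-0.1459
step 4: x_pred=2.7991  r=2.1809  x^+=4.0989  v^+=2.2247  a^+=0.3216
step 5: x_pred=6.6892  r=-11.6792  x^+=-0.2716  v^+=-0.8993  a^+=-2.1817

resid = -11.6792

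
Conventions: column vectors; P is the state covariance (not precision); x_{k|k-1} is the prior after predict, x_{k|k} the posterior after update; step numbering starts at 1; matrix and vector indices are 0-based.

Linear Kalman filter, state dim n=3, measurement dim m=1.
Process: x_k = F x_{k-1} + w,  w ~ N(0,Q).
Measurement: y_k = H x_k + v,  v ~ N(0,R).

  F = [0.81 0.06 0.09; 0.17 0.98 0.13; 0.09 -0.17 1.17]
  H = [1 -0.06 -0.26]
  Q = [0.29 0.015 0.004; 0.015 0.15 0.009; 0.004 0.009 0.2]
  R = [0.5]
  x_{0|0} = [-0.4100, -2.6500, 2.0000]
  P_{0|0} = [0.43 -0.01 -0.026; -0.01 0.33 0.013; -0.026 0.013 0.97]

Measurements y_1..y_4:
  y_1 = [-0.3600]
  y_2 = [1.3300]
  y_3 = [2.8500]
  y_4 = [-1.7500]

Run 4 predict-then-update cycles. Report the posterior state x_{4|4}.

step 1: x^-=[-0.3111, -2.4067, 2.7536]  P^-=[0.5765 0.0950 0.1113; 0.0950 0.4946 0.1167; 0.1113 0.1167 1.5305]  S=[1.1161]  K=[0.4855; 0.0314; -0.2631]  nu=[0.5226]  x^+=[-0.0574, -2.3903, 2.6161]  P^+=[0.3134 0.0780 0.2539; 0.0780 0.4935 0.1259; 0.2539 0.1259 1.4533]
step 2: x^-=[0.0456, -2.0122, 3.4620]  P^-=[0.5552 0.2096 0.4141; 0.2096 0.7269 0.3523; 0.4141 0.3523 2.2072]  S=[0.9775]  K=[0.4449; 0.0761; -0.1851]  nu=[2.0638]  x^+=[0.9638, -1.8550, 3.0800]  P^+=[0.3616 0.1765 0.4946; 0.1765 0.7212 0.3661; 0.4946 0.3661 2.1737]
step 3: x^-=[0.9466, -1.2537, 4.0058]  P^-=[0.6407 0.3693 0.7214; 0.3693 1.0638 0.7513; 0.7214 0.7513 3.1525]  S=[0.9616]  K=[0.4482; 0.1146; -0.1491]  nu=[2.8697]  x^+=[2.2327, -0.9249, 3.5780]  P^+=[0.4475 0.3200 0.7856; 0.3200 1.0511 0.7677; 0.7856 0.7677 3.1311]
step 4: x^-=[2.0750, -0.0617, 4.5444]  P^-=[0.7667 0.6008 1.1063; 0.6008 1.5623 1.3647; 1.1063 1.3647 4.3704]  S=[0.9630]  K=[0.4601; 0.1581; -0.1162]  nu=[-2.6472]  x^+=[0.8572, -0.4801, 4.8519]  P^+=[0.5629 0.5307 1.1578; 0.5307 1.5383 1.3823; 1.1578 1.3823 4.3574]

x_post = [0.8572, -0.4801, 4.8519]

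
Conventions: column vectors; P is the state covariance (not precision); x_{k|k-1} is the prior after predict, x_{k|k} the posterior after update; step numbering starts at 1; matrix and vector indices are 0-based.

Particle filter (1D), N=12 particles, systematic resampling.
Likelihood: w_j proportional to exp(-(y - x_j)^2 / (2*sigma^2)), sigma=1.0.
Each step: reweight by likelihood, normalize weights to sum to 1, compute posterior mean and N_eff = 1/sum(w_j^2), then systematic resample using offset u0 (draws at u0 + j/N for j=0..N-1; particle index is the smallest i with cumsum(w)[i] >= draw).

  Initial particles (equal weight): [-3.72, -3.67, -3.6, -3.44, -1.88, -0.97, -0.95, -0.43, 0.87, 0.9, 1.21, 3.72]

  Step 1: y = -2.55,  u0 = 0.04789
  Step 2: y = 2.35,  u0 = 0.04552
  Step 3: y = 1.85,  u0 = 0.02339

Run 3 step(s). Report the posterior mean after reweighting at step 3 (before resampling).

step 1: w=[0.1340, 0.1419, 0.1531, 0.1788, 0.2123, 0.0763, 0.0739, 0.0281, 0.0008, 0.0007, 0.0002, 0.0000]  mean=-2.7393  Neff=6.6387  idx=[0, 0, 1, 2, 2, 3, 3, 4, 4, 4, 5, 6]
step 2: w=[0.0000, 0.0000, 0.0000, 0.0000, 0.0000, 0.0000, 0.0000, 0.0149, 0.0149, 0.0149, 0.4619, 0.4935]  mean=-1.0008  Neff=2.1858  idx=[10, 10, 10, 10, 10, 10, 11, 11, 11, 11, 11, 11]
step 3: w=[0.0810, 0.0810, 0.0810, 0.0810, 0.0810, 0.0810, 0.0857, 0.0857, 0.0857, 0.0857, 0.0857, 0.0857]  mean=-0.9597  Neff=11.9905  idx=[0, 1, 2, 3, 4, 5, 6, 7, 8, 9, 10, 11]

post_mean = -0.9597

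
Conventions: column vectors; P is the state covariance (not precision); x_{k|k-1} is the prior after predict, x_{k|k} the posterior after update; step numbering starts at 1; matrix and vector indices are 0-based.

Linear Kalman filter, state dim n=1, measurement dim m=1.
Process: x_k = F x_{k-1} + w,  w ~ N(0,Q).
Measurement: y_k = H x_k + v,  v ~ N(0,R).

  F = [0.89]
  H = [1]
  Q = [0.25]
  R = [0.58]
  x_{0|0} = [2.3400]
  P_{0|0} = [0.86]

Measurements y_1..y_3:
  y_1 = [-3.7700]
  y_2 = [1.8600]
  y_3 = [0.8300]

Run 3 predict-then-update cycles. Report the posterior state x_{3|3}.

step 1: x^-=[2.0826]  P^-=[0.9312]  S=[1.5112]  K=[0.6162]  nu=[-5.8526]  x^+=[-1.5238]  P^+=[0.3574]
step 2: x^-=[-1.3562]  P^-=[0.5331]  S=[1.1131]  K=[0.4789]  nu=[3.2162]  x^+=[0.1842]  P^+=[0.2778]
step 3: x^-=[0.1639]  P^-=[0.4700]  S=[1.0500]  K=[0.4476]  nu=[0.6661]  x^+=[0.4621]  P^+=[0.2596]

x_post = [0.4621]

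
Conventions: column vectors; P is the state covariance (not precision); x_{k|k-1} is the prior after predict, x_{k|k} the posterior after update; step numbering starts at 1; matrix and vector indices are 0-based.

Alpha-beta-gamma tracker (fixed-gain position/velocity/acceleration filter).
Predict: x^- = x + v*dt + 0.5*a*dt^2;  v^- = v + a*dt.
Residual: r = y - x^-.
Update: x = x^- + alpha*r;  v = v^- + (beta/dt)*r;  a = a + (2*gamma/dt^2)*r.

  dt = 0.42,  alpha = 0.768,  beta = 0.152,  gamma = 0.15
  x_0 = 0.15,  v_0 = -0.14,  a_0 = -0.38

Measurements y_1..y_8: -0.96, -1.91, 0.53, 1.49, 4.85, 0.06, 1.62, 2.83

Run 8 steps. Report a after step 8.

step 1: x_pred=0.0577  r=-1.0177  x^+=-0.7239  v^+=-0.6679  a^+=-2.1108
step 2: x_pred=-1.1906  r=-0.7194  x^+=-1.7431  v^+=-1.8148  a^+=-3.3342
step 3: x_pred=-2.7994  r=3.3294  x^+=-0.2424  v^+=-2.0102  a^+=2.3280
step 4: x_pred=-0.8814  r=2.3714  x^+=0.9398  v^+=-0.1743  a^+=6.3610
step 5: x_pred=1.4277  r=3.4223  x^+=4.0560  v^+=3.7359  a^+=12.1812
step 6: x_pred=6.6995  r=-6.6395  x^+=1.6004  v^+=6.4491  a^+=0.8896
step 7: x_pred=4.3875  r=-2.7675  x^+=2.2621  v^+=5.8212  a^+=-3.8170
step 8: x_pred=4.3703  r=-1.5403  x^+=3.1874  v^+=3.6607  a^+=-6.4365

a_post = -6.4365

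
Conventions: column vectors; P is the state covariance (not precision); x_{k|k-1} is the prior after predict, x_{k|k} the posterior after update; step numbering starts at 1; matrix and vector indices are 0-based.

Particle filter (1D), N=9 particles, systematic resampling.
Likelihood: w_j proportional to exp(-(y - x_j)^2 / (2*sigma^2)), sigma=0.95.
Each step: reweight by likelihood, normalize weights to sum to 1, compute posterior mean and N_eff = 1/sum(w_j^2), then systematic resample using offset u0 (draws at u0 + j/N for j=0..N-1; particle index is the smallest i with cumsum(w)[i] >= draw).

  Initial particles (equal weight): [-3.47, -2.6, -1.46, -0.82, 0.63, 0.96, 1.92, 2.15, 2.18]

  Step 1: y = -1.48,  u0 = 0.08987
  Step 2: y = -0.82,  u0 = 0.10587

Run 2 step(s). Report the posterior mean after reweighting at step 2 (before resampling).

post_mean = -1.0999

step 1: w=[0.0442, 0.1980, 0.3966, 0.3117, 0.0337, 0.0147, 0.0007, 0.0003, 0.0002]  mean=-1.4653  Neff=3.3675  idx=[1, 1, 2, 2, 2, 3, 3, 3, 4]
step 2: w=[0.0286, 0.0286, 0.1318, 0.1318, 0.1318, 0.1653, 0.1653, 0.1653, 0.0516]  mean=-1.0999  Neff=7.2266  idx=[2, 3, 4, 4, 5, 6, 6, 7, 8]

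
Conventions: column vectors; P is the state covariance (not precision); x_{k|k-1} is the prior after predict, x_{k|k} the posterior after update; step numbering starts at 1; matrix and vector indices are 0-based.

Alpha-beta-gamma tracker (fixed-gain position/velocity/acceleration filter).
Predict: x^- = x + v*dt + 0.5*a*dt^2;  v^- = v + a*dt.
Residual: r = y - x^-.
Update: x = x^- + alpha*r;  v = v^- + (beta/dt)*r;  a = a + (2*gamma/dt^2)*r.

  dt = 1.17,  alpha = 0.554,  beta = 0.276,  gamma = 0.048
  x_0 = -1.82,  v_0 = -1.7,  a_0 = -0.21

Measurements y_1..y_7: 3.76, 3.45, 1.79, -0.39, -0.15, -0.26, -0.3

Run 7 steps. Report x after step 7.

x_post = -0.2574

step 1: x_pred=-3.9527  r=7.7127  x^+=0.3201  v^+=-0.1263  a^+=0.3309
step 2: x_pred=0.3988  r=3.0512  x^+=2.0892  v^+=0.9806  a^+=0.5449
step 3: x_pred=3.6094  r=-1.8194  x^+=2.6015  v^+=1.1889  a^+=0.4173
step 4: x_pred=4.2781  r=-4.6681  x^+=1.6920  v^+=0.5759  a^+=0.0899
step 5: x_pred=2.4273  r=-2.5773  x^+=0.9995  v^+=0.0731  a^+=-0.0908
step 6: x_pred=1.0229  r=-1.2829  x^+=0.3122  v^+=-0.3358  a^+=-0.1808
step 7: x_pred=-0.2045  r=-0.0955  x^+=-0.2574  v^+=-0.5699  a^+=-0.1875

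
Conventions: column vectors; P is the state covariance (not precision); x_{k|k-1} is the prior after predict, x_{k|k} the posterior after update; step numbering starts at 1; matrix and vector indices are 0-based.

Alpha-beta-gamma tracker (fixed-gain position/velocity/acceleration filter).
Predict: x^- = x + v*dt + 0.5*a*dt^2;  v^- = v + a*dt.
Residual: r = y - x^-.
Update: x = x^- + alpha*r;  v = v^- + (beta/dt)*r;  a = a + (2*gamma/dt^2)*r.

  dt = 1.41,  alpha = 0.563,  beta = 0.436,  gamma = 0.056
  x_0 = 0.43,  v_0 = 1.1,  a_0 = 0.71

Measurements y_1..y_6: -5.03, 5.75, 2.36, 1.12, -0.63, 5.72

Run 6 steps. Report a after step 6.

step 1: x_pred=2.6868  r=-7.7168  x^+=-1.6578  v^+=-0.2851  a^+=0.2753
step 2: x_pred=-1.7861  r=7.5361  x^+=2.4567  v^+=2.4334  a^+=0.6998
step 3: x_pred=6.5834  r=-4.2234  x^+=4.2056  v^+=2.1141  a^+=0.4619
step 4: x_pred=7.6457  r=-6.5257  x^+=3.9717  v^+=0.7475  a^+=0.0943
step 5: x_pred=5.1195  r=-5.7495  x^+=1.8825  v^+=-0.8974  a^+=-0.2296
step 6: x_pred=0.3889  r=5.3311  x^+=3.3903  v^+=0.4273  a^+=0.0707

a_post = 0.0707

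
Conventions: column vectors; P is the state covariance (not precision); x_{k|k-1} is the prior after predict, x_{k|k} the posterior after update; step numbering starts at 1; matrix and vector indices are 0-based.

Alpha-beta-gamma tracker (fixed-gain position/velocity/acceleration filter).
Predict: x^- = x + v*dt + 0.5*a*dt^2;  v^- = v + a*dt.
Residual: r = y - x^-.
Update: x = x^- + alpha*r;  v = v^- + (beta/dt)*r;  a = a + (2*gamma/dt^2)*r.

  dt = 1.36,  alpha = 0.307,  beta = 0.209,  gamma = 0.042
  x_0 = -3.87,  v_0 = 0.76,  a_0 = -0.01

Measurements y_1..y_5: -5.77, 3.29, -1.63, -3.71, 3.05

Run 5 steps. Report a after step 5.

step 1: x_pred=-2.8456  r=-2.9244  x^+=-3.7434  v^+=0.2970  a^+=-0.1428
step 2: x_pred=-3.4716  r=6.7616  x^+=-1.3958  v^+=1.1419  a^+=0.1643
step 3: x_pred=0.3091  r=-1.9391  x^+=-0.2862  v^+=1.0673  a^+=0.0762
step 4: x_pred=1.2358  r=-4.9458  x^+=-0.2826  v^+=0.4109  a^+=-0.1484
step 5: x_pred=0.1390  r=2.9110  x^+=1.0326  v^+=0.6564  a^+=-0.0162

a_post = -0.0162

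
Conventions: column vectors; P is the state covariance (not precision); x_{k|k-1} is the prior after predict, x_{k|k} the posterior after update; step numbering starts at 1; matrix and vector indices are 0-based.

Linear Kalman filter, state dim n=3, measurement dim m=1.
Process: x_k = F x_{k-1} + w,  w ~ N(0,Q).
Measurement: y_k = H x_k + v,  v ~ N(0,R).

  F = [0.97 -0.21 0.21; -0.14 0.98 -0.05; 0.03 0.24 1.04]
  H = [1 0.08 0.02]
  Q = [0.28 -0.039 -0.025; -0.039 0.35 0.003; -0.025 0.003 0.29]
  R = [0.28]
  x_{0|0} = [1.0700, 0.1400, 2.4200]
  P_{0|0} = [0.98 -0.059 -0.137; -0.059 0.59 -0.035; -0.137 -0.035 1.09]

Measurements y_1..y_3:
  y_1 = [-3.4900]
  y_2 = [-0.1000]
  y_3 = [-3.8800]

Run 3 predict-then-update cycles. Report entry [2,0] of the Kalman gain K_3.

step 1: x^-=[1.5167, -0.1336, 2.5825]  P^-=[1.2475 -0.3597 0.0653; -0.3597 0.9563 0.0661; 0.0653 0.0661 1.4769]  S=[1.4795]  K=[0.8246; -0.1905; 0.0677]  nu=[-5.0477]  x^+=[-2.6458, 0.8280, 2.2409]  P^+=[0.2414 -0.1273 -0.0173; -0.1273 0.9026 0.0852; -0.0173 0.0852 1.4702]
step 2: x^-=[-2.2697, 1.0698, 2.4499]  P^-=[0.6491 -0.3779 0.1970; -0.3779 1.2516 0.2267; 0.1970 0.2267 1.9720]  S=[0.8860]  K=[0.7029; -0.3084; 0.2873]  nu=[2.0351]  x^+=[-0.8392, 0.4422, 3.0345]  P^+=[0.2113 -0.1858 0.0180; -0.1858 1.1673 0.3052; 0.0180 0.3052 1.8988]
step 3: x^-=[-0.2696, 0.3991, 3.2369]  P^-=[0.6702 -0.4454 0.2620; -0.4454 1.5013 0.4834; 0.2620 0.4834 2.5620]  S=[0.9016]  K=[0.7096; -0.3501; 0.3903]  nu=[-3.7070]  x^+=[-2.9003, 1.6968, 1.7900]  P^+=[0.2162 -0.2214 0.0123; -0.2214 1.3908 0.6066; 0.0123 0.6066 2.4247]

K[2,0] = 0.3903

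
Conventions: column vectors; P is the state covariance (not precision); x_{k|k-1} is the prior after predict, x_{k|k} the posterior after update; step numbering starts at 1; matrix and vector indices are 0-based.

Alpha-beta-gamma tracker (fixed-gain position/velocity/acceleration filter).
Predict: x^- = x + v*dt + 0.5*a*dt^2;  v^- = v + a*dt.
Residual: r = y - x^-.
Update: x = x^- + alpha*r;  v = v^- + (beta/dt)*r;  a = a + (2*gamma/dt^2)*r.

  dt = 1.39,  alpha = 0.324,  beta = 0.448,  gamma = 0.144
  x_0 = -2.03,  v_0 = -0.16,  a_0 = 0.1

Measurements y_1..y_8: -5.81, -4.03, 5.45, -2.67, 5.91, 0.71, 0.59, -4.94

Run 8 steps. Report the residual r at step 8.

resid = -6.6667

step 1: x_pred=-2.1558  r=-3.6542  x^+=-3.3398  v^+=-1.1988  a^+=-0.4447
step 2: x_pred=-5.4356  r=1.4056  x^+=-4.9802  v^+=-1.3639  a^+=-0.2352
step 3: x_pred=-7.1031  r=12.5531  x^+=-3.0359  v^+=2.3552  a^+=1.6360
step 4: x_pred=1.8182  r=-4.4882  x^+=0.3640  v^+=3.1827  a^+=0.9670
step 5: x_pred=5.7221  r=0.1879  x^+=5.7830  v^+=4.5873  a^+=0.9950
step 6: x_pred=13.1206  r=-12.4106  x^+=9.0996  v^+=1.9704  a^+=-0.8549
step 7: x_pred=11.0125  r=-10.4225  x^+=7.6356  v^+=-2.5771  a^+=-2.4085
step 8: x_pred=1.7267  r=-6.6667  x^+=-0.4333  v^+=-8.0737  a^+=-3.4023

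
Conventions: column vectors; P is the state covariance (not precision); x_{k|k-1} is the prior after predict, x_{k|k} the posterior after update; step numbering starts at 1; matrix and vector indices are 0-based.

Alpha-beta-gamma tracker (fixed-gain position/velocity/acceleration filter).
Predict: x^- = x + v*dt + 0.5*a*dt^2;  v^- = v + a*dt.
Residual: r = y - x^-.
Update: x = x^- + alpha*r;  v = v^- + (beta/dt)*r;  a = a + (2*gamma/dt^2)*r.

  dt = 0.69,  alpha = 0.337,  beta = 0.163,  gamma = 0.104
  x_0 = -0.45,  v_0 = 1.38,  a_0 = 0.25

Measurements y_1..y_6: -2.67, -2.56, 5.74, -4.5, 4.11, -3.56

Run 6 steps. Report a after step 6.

step 1: x_pred=0.5617  r=-3.2317  x^+=-0.5274  v^+=0.7891  a^+=-1.1619
step 2: x_pred=-0.2595  r=-2.3005  x^+=-1.0348  v^+=-0.5561  a^+=-2.1669
step 3: x_pred=-1.9343  r=7.6743  x^+=0.6519  v^+=-0.2383  a^+=1.1858
step 4: x_pred=0.7698  r=-5.2698  x^+=-1.0061  v^+=-0.6650  a^+=-1.1164
step 5: x_pred=-1.7308  r=5.8408  x^+=0.2376  v^+=-0.0556  a^+=1.4353
step 6: x_pred=0.5409  r=-4.1009  x^+=-0.8411  v^+=-0.0340  a^+=-0.3563

a_post = -0.3563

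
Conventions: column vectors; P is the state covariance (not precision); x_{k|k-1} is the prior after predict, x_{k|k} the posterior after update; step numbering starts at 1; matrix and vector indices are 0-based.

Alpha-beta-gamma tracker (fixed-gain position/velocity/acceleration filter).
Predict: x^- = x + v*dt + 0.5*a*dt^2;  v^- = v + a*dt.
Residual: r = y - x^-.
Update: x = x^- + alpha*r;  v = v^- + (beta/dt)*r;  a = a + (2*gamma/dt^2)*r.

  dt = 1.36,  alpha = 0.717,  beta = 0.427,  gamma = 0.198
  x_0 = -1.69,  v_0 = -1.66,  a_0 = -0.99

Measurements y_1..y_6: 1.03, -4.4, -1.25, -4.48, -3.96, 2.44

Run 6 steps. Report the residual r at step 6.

step 1: x_pred=-4.8632  r=5.8932  x^+=-0.6378  v^+=-1.1561  a^+=0.2717
step 2: x_pred=-1.9588  r=-2.4412  x^+=-3.7091  v^+=-1.5530  a^+=-0.2509
step 3: x_pred=-6.0533  r=4.8033  x^+=-2.6093  v^+=-0.3862  a^+=0.7775
step 4: x_pred=-2.4156  r=-2.0644  x^+=-3.8958  v^+=0.0230  a^+=0.3355
step 5: x_pred=-3.5543  r=-0.4057  x^+=-3.8452  v^+=0.3518  a^+=0.2486
step 6: x_pred=-3.1368  r=5.5768  x^+=0.8618  v^+=2.4409  a^+=1.4426

resid = 5.5768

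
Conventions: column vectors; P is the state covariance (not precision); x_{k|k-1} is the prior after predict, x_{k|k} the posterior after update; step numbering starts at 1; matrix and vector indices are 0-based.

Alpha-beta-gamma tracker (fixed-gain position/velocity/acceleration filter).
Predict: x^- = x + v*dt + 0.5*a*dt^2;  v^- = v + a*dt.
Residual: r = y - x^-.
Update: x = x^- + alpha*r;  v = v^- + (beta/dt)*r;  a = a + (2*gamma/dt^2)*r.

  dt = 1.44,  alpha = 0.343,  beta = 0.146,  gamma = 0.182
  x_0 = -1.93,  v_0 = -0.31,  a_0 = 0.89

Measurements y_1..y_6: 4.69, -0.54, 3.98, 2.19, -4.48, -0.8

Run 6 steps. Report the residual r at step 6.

resid = -0.3125

step 1: x_pred=-1.4536  r=6.1436  x^+=0.6536  v^+=1.5945  a^+=1.9685
step 2: x_pred=4.9906  r=-5.5306  x^+=3.0936  v^+=3.8683  a^+=0.9976
step 3: x_pred=9.6983  r=-5.7183  x^+=7.7369  v^+=4.7251  a^+=-0.0062
step 4: x_pred=14.5347  r=-12.3447  x^+=10.3005  v^+=3.4646  a^+=-2.1732
step 5: x_pred=13.0364  r=-17.5164  x^+=7.0283  v^+=-1.4407  a^+=-5.2480
step 6: x_pred=-0.4875  r=-0.3125  x^+=-0.5947  v^+=-9.0295  a^+=-5.3029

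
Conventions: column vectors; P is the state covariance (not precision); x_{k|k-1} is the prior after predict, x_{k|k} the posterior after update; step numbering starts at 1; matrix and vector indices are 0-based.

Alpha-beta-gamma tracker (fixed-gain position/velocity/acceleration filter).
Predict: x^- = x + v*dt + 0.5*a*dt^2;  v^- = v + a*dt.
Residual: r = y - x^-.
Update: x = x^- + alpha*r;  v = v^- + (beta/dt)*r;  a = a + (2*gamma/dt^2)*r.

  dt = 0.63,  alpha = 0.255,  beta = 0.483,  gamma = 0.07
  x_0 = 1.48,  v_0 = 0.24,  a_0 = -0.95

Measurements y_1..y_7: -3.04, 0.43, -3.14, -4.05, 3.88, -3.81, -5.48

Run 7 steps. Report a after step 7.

a_post = -0.7081

step 1: x_pred=1.4427  r=-4.4827  x^+=0.2996  v^+=-3.7952  a^+=-2.5312
step 2: x_pred=-2.5937  r=3.0237  x^+=-1.8227  v^+=-3.0717  a^+=-1.4646
step 3: x_pred=-4.0485  r=0.9085  x^+=-3.8168  v^+=-3.2979  a^+=-1.1442
step 4: x_pred=-6.1216  r=2.0716  x^+=-5.5933  v^+=-2.4305  a^+=-0.4135
step 5: x_pred=-7.2066  r=11.0866  x^+=-4.3795  v^+=5.8087  a^+=3.4972
step 6: x_pred=-0.0260  r=-3.7840  x^+=-0.9909  v^+=5.1109  a^+=2.1624
step 7: x_pred=2.6580  r=-8.1380  x^+=0.5828  v^+=0.2340  a^+=-0.7081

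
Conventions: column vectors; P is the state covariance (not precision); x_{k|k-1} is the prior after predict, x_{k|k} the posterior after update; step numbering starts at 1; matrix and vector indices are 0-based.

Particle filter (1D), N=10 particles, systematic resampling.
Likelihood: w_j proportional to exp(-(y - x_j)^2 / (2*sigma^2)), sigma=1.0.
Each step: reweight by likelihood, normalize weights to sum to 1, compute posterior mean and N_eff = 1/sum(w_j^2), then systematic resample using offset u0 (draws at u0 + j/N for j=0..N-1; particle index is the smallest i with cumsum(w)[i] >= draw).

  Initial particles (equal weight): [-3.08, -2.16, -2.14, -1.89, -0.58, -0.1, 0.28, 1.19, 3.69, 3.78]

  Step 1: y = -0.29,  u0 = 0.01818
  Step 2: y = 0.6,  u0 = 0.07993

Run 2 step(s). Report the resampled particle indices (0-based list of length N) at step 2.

step 1: w=[0.0054, 0.0461, 0.0478, 0.0736, 0.2537, 0.2599, 0.2249, 0.0885, 0.0001, 0.0001]  mean=-0.3617  Neff=4.9956  idx=[1, 3, 4, 4, 4, 5, 5, 6, 6, 7]
step 2: w=[0.0038, 0.0077, 0.0849, 0.0849, 0.0849, 0.1334, 0.1334, 0.1619, 0.1619, 0.1432]  mean=0.0639  Neff=7.6795  idx=[2, 3, 5, 5, 6, 7, 7, 8, 9, 9]

resampled_idx = [2, 3, 5, 5, 6, 7, 7, 8, 9, 9]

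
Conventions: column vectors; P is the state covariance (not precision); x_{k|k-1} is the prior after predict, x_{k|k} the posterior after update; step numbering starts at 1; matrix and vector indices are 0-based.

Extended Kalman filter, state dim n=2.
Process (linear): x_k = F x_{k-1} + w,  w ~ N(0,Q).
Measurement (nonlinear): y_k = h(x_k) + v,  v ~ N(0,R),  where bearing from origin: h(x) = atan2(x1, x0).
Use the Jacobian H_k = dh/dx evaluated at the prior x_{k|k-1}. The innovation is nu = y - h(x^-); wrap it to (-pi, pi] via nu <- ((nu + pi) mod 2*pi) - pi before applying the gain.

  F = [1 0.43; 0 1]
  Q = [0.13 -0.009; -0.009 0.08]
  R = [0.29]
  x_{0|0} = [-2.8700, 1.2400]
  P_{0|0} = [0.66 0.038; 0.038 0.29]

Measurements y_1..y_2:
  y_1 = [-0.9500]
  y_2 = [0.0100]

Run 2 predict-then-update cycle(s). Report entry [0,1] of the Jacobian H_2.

H_jac[0,1] = -0.2673

step 1: x^-=[-2.3368, 1.2400]  P^-=[0.8763 0.1537; 0.1537 0.3700]  H_jac=[-0.1772 -0.3339]  S=[0.3770]  K=[-0.5481; -0.4000]  nu=[2.6795]  x^+=[-3.8053, 0.1682]  P^+=[0.7631 0.0711; 0.0711 0.3097]
step 2: x^-=[-3.7330, 0.1682]  P^-=[1.0115 0.1952; 0.1952 0.3897]  H_jac=[-0.0120 -0.2673]  S=[0.3193]  K=[-0.2016; -0.3337]  nu=[-3.0866]  x^+=[-3.1106, 1.1982]  P^+=[0.9985 0.1737; 0.1737 0.3541]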